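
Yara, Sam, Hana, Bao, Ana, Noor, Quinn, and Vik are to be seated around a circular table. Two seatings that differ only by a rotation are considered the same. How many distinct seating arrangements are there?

5040

Fix one person's seat to break rotational symmetry; the remaining 7 people can be arranged in (7)! = 5040 ways.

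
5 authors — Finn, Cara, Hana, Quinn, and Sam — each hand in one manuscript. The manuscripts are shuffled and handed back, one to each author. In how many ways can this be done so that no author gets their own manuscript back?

Let Aᵢ be the assignments in which author i gets their own manuscript. We want the size of the complement of A₁∪…∪A_5.
By inclusion–exclusion this is Σ_{j=0}^{5} (−1)^j C(5,j)·(5−j)!.
Computing: 120 − 120 + 60 − 20 + 5 − 1 = 44.

44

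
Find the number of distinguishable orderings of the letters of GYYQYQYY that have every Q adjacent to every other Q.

42

Treat the 2 copies of Q as a single block. The multiset to arrange is then {QQ, G, Y, Y, Y, Y, Y}, 7 items in all.
That gives (7)!/(5!) = 42 arrangements.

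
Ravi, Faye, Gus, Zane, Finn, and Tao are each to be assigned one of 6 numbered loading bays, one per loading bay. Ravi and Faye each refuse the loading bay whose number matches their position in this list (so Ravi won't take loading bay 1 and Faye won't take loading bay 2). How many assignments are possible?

504

Let Aᵢ (for i ∈ {1, 2}) be the placements that put person i in their forbidden loading bay. Any j of these fix j positions, leaving (6−j)! ways to fill the rest, and there are C(2,j) ways to pick which j.
By inclusion–exclusion, the number of valid placements is Σ_{j=0}^{2} (−1)^j C(2,j)·(6−j)!.
Computing: 720 − 240 + 24 = 504.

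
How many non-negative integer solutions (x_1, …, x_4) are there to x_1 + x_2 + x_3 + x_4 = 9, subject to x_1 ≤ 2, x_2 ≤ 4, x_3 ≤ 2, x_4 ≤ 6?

Without the upper bounds there are C(12,3) = 220 ways to split 9 among 4 variables.
Subtract solutions that violate a single cap (substitute x_i' = x_i − (cap_i+1)): x_1 ≥ 3 gives C(9,3) = 84; x_2 ≥ 5 gives C(7,3) = 35; x_3 ≥ 3 gives C(9,3) = 84; x_4 ≥ 7 gives C(5,3) = 10. Together 213.
Add back pairs where two caps are both exceeded: 4 + 20 + 0 + 4 + 0 + 0 = 28.
By inclusion–exclusion the count is 220 − 213 + 28 = 35.

35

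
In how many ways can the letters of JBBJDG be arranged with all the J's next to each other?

Treat the 2 copies of J as a single block. The multiset to arrange is then {JJ, B, B, D, G}, 5 items in all.
That gives (5)!/(2!) = 60 arrangements.

60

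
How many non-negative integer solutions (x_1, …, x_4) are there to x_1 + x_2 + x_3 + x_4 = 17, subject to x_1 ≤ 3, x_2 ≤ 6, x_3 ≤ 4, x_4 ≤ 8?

Without the upper bounds there are C(20,3) = 1140 ways to split 17 among 4 variables.
Subtract solutions that violate a single cap (substitute x_i' = x_i − (cap_i+1)): x_1 ≥ 4 gives C(16,3) = 560; x_2 ≥ 7 gives C(13,3) = 286; x_3 ≥ 5 gives C(15,3) = 455; x_4 ≥ 9 gives C(11,3) = 165. Together 1466.
Add back pairs where two caps are both exceeded: 84 + 165 + 35 + 56 + 4 + 20 = 364.
Subtract triples: 4 + 0 + 0 + 0 = 4.
By inclusion–exclusion the count is 1140 − 1466 + 364 − 4 = 34.

34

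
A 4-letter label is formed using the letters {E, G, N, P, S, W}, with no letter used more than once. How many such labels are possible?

360

With no repetition, fill the 4 letters in order: 6 choices, then 5, down to 3.
That product is 6 × 5 × 4 × 3 = 360.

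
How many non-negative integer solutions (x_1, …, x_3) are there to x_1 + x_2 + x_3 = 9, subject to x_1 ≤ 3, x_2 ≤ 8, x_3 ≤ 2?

By stars and bars, unrestricted non-negative solutions to x_1+…+x_3 = 9 number C(9+2,2) = 55.
Subtract solutions that violate a single cap (substitute x_i' = x_i − (cap_i+1)): x_1 ≥ 4 gives C(7,2) = 21; x_2 ≥ 9 gives C(2,2) = 1; x_3 ≥ 3 gives C(8,2) = 28. Together 50.
Add back pairs where two caps are both exceeded: 0 + 6 + 0 = 6.
By inclusion–exclusion the count is 55 − 50 + 6 = 11.

11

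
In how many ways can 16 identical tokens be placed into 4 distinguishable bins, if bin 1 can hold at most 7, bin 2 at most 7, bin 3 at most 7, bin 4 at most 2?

Ignoring the caps, the number of non-negative solutions to x_1+…+x_4 = 16 is C(19,3) = 969.
Subtract solutions that violate a single cap (substitute x_i' = x_i − (cap_i+1)): x_1 ≥ 8 gives C(11,3) = 165; x_2 ≥ 8 gives C(11,3) = 165; x_3 ≥ 8 gives C(11,3) = 165; x_4 ≥ 3 gives C(16,3) = 560. Together 1055.
Add back pairs where two caps are both exceeded: 1 + 1 + 56 + 1 + 56 + 56 = 171.
By inclusion–exclusion the count is 969 − 1055 + 171 = 85.

85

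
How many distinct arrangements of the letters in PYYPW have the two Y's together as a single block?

Treat the 2 copies of Y as a single block. The multiset to arrange is then {YY, P, P, W}, 4 items in all.
That gives (4)!/(2!) = 12 arrangements.

12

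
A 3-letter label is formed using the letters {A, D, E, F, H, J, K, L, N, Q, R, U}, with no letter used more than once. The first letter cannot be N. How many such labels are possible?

The first letter has 12−1 = 11 choices (anything except N).
The remaining 2 letters are filled from the other 11 symbols without repetition: 11 × 10 = 110.
Total: 11 × 110 = 1210.

1210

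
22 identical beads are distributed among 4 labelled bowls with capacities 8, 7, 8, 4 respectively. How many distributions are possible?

Ignoring the caps, the number of non-negative solutions to x_1+…+x_4 = 22 is C(25,3) = 2300.
Subtract solutions that violate a single cap (substitute x_i' = x_i − (cap_i+1)): x_1 ≥ 9 gives C(16,3) = 560; x_2 ≥ 8 gives C(17,3) = 680; x_3 ≥ 9 gives C(16,3) = 560; x_4 ≥ 5 gives C(20,3) = 1140. Together 2940.
Add back pairs where two caps are both exceeded: 56 + 35 + 165 + 56 + 220 + 165 = 697.
Subtract triples: 0 + 1 + 0 + 1 = 2.
By inclusion–exclusion the count is 2300 − 2940 + 697 − 2 = 55.

55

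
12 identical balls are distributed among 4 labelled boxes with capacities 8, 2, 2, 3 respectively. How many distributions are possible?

18

By stars and bars, unrestricted non-negative solutions to x_1+…+x_4 = 12 number C(12+3,3) = 455.
Subtract solutions that violate a single cap (substitute x_i' = x_i − (cap_i+1)): x_1 ≥ 9 gives C(6,3) = 20; x_2 ≥ 3 gives C(12,3) = 220; x_3 ≥ 3 gives C(12,3) = 220; x_4 ≥ 4 gives C(11,3) = 165. Together 625.
Add back pairs where two caps are both exceeded: 1 + 1 + 0 + 84 + 56 + 56 = 198.
Subtract triples: 0 + 0 + 0 + 10 = 10.
By inclusion–exclusion the count is 455 − 625 + 198 − 10 = 18.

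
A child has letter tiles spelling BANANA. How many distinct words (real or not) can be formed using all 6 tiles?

60

BANANA has 6 letters with A appearing 3 times and N appearing twice.
The number of distinct arrangements is 6!/(3!·2!) = 720/12 = 60.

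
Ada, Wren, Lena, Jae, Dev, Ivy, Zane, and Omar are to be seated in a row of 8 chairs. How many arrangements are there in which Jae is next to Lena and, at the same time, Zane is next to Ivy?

Treat {Jae,Lena} as one block (2 orders) and {Zane,Ivy} as another (2 orders).
That leaves 6 units to arrange: 2 × 2 × 6! = 4 × 720 = 2880.

2880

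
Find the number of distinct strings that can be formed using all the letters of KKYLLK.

60

Letter multiplicities in KKYLLK: K×3, L×2, Y×1.
So there are 6! / (3!·2!) = 60 distinguishable arrangements.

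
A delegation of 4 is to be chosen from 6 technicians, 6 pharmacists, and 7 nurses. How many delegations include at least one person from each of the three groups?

2016

Unrestricted: C(19,4) = 3876 ways to pick any 4 of the 19.
Subtract selections that omit an entire group: no technicians → C(13,4) = 715; no pharmacists → C(13,4) = 715; no nurses → C(12,4) = 495.
Add back selections omitting two groups (i.e. drawn from a single group): C(6,4) + C(6,4) + C(7,4) = 65.
By inclusion–exclusion: 3876 − 1925 + 65 = 2016.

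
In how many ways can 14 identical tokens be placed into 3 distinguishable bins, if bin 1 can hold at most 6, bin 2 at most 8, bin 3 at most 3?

10

By stars and bars, unrestricted non-negative solutions to x_1+…+x_3 = 14 number C(14+2,2) = 120.
Subtract solutions that violate a single cap (substitute x_i' = x_i − (cap_i+1)): x_1 ≥ 7 gives C(9,2) = 36; x_2 ≥ 9 gives C(7,2) = 21; x_3 ≥ 4 gives C(12,2) = 66. Together 123.
Add back pairs where two caps are both exceeded: 0 + 10 + 3 = 13.
By inclusion–exclusion the count is 120 − 123 + 13 = 10.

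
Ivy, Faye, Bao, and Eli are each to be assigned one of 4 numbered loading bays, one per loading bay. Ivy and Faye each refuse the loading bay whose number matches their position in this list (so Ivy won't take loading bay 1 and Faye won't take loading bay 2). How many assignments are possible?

Let Aᵢ (for i ∈ {1, 2}) be the placements that put person i in their forbidden loading bay. Any j of these fix j positions, leaving (4−j)! ways to fill the rest, and there are C(2,j) ways to pick which j.
By inclusion–exclusion, the number of valid placements is Σ_{j=0}^{2} (−1)^j C(2,j)·(4−j)!.
Computing: 24 − 12 + 2 = 14.

14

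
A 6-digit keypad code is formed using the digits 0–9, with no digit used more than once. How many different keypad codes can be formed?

151200

This is a permutation of 6 out of 10: P(10,6) = 10!/4!.
10 × 9 × 8 × 7 × 6 × 5 = 151200.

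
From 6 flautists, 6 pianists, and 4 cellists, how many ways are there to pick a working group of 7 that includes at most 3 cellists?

Split by how many cellists are chosen (0 through 3).
Sum: C(4,0)·C(12,7) + C(4,1)·C(12,6) + C(4,2)·C(12,5) + C(4,3)·C(12,4) = 792 + 3696 + 4752 + 1980 = 11220.

11220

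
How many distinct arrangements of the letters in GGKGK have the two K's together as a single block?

4

Treat the 2 copies of K as a single block. The multiset to arrange is then {KK, G, G, G}, 4 items in all.
That gives (4)!/(3!) = 4 arrangements.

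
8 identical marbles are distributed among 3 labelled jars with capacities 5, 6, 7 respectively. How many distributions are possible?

35

Without the upper bounds there are C(10,2) = 45 ways to split 8 among 3 jars.
Subtract solutions that violate a single cap (substitute x_i' = x_i − (cap_i+1)): x_1 ≥ 6 gives C(4,2) = 6; x_2 ≥ 7 gives C(3,2) = 3; x_3 ≥ 8 gives C(2,2) = 1. Together 10.
No two caps can be exceeded simultaneously, so the pair terms are all 0.
By inclusion–exclusion the count is 45 − 10 + 0 = 35.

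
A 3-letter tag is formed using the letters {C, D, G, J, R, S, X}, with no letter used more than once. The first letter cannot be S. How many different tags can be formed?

180

The first letter has 7−1 = 6 choices (anything except S).
The remaining 2 letters are filled from the other 6 symbols without repetition: 6 × 5 = 30.
Total: 6 × 30 = 180.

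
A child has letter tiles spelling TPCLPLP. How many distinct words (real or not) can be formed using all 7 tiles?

420

Letter multiplicities in TPCLPLP: C×1, L×2, P×3, T×1.
So there are 7! / (3!·2!) = 420 distinguishable arrangements.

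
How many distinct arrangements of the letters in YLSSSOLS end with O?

Fix O in the last position and arrange the remaining 7 letters.
Those 7 letters have L appearing twice and S appearing 4 times, giving (7)!/(4!·2!) = 105.

105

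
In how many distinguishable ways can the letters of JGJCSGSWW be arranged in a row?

22680

Letter multiplicities in JGJCSGSWW: C×1, G×2, J×2, S×2, W×2.
So there are 9! / (2!·2!·2!·2!) = 22680 distinguishable arrangements.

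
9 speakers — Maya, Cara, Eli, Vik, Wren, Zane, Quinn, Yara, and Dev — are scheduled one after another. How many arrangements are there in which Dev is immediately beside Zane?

Place the 7 others and the Dev-Zane pair as 8 objects in a line; the pair has 2 internal arrangements.
So the count is 2·(8)! = 80640.

80640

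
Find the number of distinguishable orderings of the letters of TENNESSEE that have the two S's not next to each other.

2940

Total arrangements of TENNESSEE: 9!/(4!·2!·2!) = 3780.
If the two S's are adjacent, glue them into one block, leaving 8 items to arrange: (8)!/(4!·2!) = 840 ways.
Hence 3780 − 840 = 2940.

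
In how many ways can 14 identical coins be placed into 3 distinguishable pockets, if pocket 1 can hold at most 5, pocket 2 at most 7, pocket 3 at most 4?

6

Without the upper bounds there are C(16,2) = 120 ways to split 14 among 3 pockets.
Subtract solutions that violate a single cap (substitute x_i' = x_i − (cap_i+1)): x_1 ≥ 6 gives C(10,2) = 45; x_2 ≥ 8 gives C(8,2) = 28; x_3 ≥ 5 gives C(11,2) = 55. Together 128.
Add back pairs where two caps are both exceeded: 1 + 10 + 3 = 14.
By inclusion–exclusion the count is 120 − 128 + 14 = 6.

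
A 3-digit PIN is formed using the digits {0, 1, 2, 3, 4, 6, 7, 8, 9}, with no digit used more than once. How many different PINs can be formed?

504

This is a permutation of 3 out of 9: P(9,3) = 9!/6!.
That product is 9 × 8 × 7 = 504.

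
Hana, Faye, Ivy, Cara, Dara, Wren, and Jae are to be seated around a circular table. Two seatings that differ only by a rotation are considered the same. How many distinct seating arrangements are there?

Seat Hana anywhere (absorbing the rotational symmetry), then permute the other 6: (6)! = 720.

720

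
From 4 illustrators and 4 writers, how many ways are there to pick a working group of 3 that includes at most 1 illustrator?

28

Split by how many illustrators are chosen (0 through 1).
Sum: C(4,0)·C(4,3) + C(4,1)·C(4,2) = 4 + 24 = 28.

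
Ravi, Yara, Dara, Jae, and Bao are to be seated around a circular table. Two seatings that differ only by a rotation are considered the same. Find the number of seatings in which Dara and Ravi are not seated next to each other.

12

Without the restriction there are (4)! = 24 seatings.
Those with Dara next to Ravi: fuse the pair into one unit and seat 4 units around a circle — 2·(3)! = 12.
Subtracting, 24 − 12 = 12.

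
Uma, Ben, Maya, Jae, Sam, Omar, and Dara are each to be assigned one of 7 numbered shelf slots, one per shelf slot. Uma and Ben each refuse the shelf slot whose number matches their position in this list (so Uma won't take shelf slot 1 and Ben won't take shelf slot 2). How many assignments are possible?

Let Aᵢ (for i ∈ {1, 2}) be the placements that put person i in their forbidden shelf slot. Any j of these fix j positions, leaving (7−j)! ways to fill the rest, and there are C(2,j) ways to pick which j.
By inclusion–exclusion, the number of valid placements is Σ_{j=0}^{2} (−1)^j C(2,j)·(7−j)!.
Computing: 5040 − 1440 + 120 = 3720.

3720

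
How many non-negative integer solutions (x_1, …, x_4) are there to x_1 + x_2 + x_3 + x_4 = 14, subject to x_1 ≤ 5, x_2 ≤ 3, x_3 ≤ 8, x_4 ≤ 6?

116

Without the upper bounds there are C(17,3) = 680 ways to split 14 among 4 variables.
Subtract solutions that violate a single cap (substitute x_i' = x_i − (cap_i+1)): x_1 ≥ 6 gives C(11,3) = 165; x_2 ≥ 4 gives C(13,3) = 286; x_3 ≥ 9 gives C(8,3) = 56; x_4 ≥ 7 gives C(10,3) = 120. Together 627.
Add back pairs where two caps are both exceeded: 35 + 0 + 4 + 4 + 20 + 0 = 63.
By inclusion–exclusion the count is 680 − 627 + 63 = 116.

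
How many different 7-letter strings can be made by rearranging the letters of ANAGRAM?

The 7 letters of ANAGRAM have repeats: A appearing 3 times.
So there are 7! / (3!) = 840 distinguishable arrangements.

840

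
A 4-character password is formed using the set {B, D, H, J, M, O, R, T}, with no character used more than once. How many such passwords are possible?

Choose and order 4 of the 8 symbols: the first character has 8 options, the next 7, then 6, 5.
8 × 7 × 6 × 5 = 1680.

1680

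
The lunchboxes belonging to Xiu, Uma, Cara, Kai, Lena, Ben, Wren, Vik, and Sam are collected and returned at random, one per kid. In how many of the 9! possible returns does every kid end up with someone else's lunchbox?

This is the derangement count D_9: permutations of 9 items with no fixed point.
By inclusion–exclusion this is Σ_{j=0}^{9} (−1)^j C(9,j)·(9−j)!.
Computing: 362880 − 362880 + 181440 − 60480 + 15120 − 3024 + 504 − 72 + 9 − 1 = 133496.

133496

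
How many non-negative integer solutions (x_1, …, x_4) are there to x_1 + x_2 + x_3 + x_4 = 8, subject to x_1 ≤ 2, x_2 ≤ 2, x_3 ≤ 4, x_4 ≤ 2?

Without the upper bounds there are C(11,3) = 165 ways to split 8 among 4 variables.
Subtract solutions that violate a single cap (substitute x_i' = x_i − (cap_i+1)): x_1 ≥ 3 gives C(8,3) = 56; x_2 ≥ 3 gives C(8,3) = 56; x_3 ≥ 5 gives C(6,3) = 20; x_4 ≥ 3 gives C(8,3) = 56. Together 188.
Add back pairs where two caps are both exceeded: 10 + 1 + 10 + 1 + 10 + 1 = 33.
By inclusion–exclusion the count is 165 − 188 + 33 = 10.

10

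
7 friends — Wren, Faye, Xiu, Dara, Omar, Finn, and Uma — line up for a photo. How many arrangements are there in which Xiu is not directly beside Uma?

3600

There are 7! = 5040 arrangements in all. If Xiu and Uma are adjacent, merging them into one block gives 2·(6)! = 1440 arrangements.
So 5040 − 1440 = 3600 arrangements keep them apart.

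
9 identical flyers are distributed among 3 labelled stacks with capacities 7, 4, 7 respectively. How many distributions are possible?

34

By stars and bars, unrestricted non-negative solutions to x_1+…+x_3 = 9 number C(9+2,2) = 55.
Subtract solutions that violate a single cap (substitute x_i' = x_i − (cap_i+1)): x_1 ≥ 8 gives C(3,2) = 3; x_2 ≥ 5 gives C(6,2) = 15; x_3 ≥ 8 gives C(3,2) = 3. Together 21.
No two caps can be exceeded simultaneously, so the pair terms are all 0.
By inclusion–exclusion the count is 55 − 21 + 0 = 34.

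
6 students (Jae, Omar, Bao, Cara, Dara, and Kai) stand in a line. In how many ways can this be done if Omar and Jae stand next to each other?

240

Treat {Omar, Jae} as a single unit. There are 5 units to order, and the pair itself can be ordered 2 ways.
That gives 2 × 5! = 2 × 120 = 240.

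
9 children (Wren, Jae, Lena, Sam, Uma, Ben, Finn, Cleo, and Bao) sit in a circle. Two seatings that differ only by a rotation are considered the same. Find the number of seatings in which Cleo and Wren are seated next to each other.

10080

Treat {Cleo, Wren} as one unit (2 internal orders) and seat the resulting 8 units around the table: (7)! circular arrangements.
So 2 × (7)! = 2 × 5040 = 10080.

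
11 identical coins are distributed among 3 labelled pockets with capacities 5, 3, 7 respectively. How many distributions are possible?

14

Without the upper bounds there are C(13,2) = 78 ways to split 11 among 3 pockets.
Subtract solutions that violate a single cap (substitute x_i' = x_i − (cap_i+1)): x_1 ≥ 6 gives C(7,2) = 21; x_2 ≥ 4 gives C(9,2) = 36; x_3 ≥ 8 gives C(5,2) = 10. Together 67.
Add back pairs where two caps are both exceeded: 3 + 0 + 0 = 3.
By inclusion–exclusion the count is 78 − 67 + 3 = 14.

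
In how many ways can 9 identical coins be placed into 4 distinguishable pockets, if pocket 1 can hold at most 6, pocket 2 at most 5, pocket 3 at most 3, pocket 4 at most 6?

124

Ignoring the caps, the number of non-negative solutions to x_1+…+x_4 = 9 is C(12,3) = 220.
Subtract solutions that violate a single cap (substitute x_i' = x_i − (cap_i+1)): x_1 ≥ 7 gives C(5,3) = 10; x_2 ≥ 6 gives C(6,3) = 20; x_3 ≥ 4 gives C(8,3) = 56; x_4 ≥ 7 gives C(5,3) = 10. Together 96.
No two caps can be exceeded simultaneously, so the pair terms are all 0.
By inclusion–exclusion the count is 220 − 96 + 0 = 124.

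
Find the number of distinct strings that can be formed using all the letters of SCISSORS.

The 8 letters of SCISSORS have repeats: S appearing 4 times.
So there are 8! / (4!) = 1680 distinguishable arrangements.

1680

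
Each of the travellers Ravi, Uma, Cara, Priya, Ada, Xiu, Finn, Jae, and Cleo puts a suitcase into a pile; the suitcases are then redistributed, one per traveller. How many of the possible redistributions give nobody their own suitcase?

133496

Let Aᵢ be the assignments in which traveller i gets their own suitcase. We want the size of the complement of A₁∪…∪A_9.
By inclusion–exclusion this is Σ_{j=0}^{9} (−1)^j C(9,j)·(9−j)!.
Computing: 362880 − 362880 + 181440 − 60480 + 15120 − 3024 + 504 − 72 + 9 − 1 = 133496.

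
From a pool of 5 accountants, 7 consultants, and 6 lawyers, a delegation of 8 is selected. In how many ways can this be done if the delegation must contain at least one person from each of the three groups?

41811

Unrestricted: C(18,8) = 43758 ways to pick any 8 of the 18.
Selections missing a whole group: no accountants → C(13,8) = 1287; no consultants → C(11,8) = 165; no lawyers → C(12,8) = 495.
Add back selections omitting two groups (i.e. drawn from a single group): C(5,8) + C(7,8) + C(6,8) = 0.
By inclusion–exclusion: 43758 − 1947 + 0 = 41811.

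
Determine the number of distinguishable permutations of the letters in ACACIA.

60

Letter multiplicities in ACACIA: A×3, C×2, I×1.
So there are 6! / (3!·2!) = 60 distinguishable arrangements.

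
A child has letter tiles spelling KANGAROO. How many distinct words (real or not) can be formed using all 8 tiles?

10080

Letter multiplicities in KANGAROO: A×2, G×1, K×1, N×1, O×2, R×1.
So there are 8! / (2!·2!) = 10080 distinguishable arrangements.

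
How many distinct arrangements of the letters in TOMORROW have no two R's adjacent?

2520

Total arrangements of TOMORROW: 8!/(3!·2!) = 3360.
If the two R's are adjacent, glue them into one block, leaving 7 items to arrange: (7)!/(3!) = 840 ways.
Hence 3360 − 840 = 2520.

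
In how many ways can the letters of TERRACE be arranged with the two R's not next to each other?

900

Total arrangements of TERRACE: 7!/(2!·2!) = 1260.
Arrangements with the R's together: treat RR as one letter, giving (6)!/(2!) = 360.
Hence 1260 − 360 = 900.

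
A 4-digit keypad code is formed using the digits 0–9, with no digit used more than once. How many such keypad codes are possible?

Choose and order 4 of the 10 symbols: the first digit has 10 options, the next 9, then 8, 7.
10 × 9 × 8 × 7 = 5040.

5040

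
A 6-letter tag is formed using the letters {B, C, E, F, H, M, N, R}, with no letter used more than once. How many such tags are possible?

Choose and order 6 of the 8 symbols: the first letter has 8 options, the next 7, and so on down to 3.
8 × 7 × 6 × 5 × 4 × 3 = 20160.

20160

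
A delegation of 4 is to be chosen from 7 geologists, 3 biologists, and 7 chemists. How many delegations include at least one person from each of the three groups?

1029

Unrestricted: C(17,4) = 2380 ways to pick any 4 of the 17.
Subtract selections that omit an entire group: no geologists → C(10,4) = 210; no biologists → C(14,4) = 1001; no chemists → C(10,4) = 210.
Add back selections omitting two groups (i.e. drawn from a single group): C(7,4) + C(3,4) + C(7,4) = 70.
By inclusion–exclusion: 2380 − 1421 + 70 = 1029.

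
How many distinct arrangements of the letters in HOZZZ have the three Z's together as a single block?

Treat the 3 copies of Z as a single block. The multiset to arrange is then {ZZZ, H, O}, 3 items in all.
All 3 items are distinct, so there are (3)! = 6 arrangements.

6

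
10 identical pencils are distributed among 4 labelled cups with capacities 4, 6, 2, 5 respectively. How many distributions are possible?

70

By stars and bars, unrestricted non-negative solutions to x_1+…+x_4 = 10 number C(10+3,3) = 286.
Subtract solutions that violate a single cap (substitute x_i' = x_i − (cap_i+1)): x_1 ≥ 5 gives C(8,3) = 56; x_2 ≥ 7 gives C(6,3) = 20; x_3 ≥ 3 gives C(10,3) = 120; x_4 ≥ 6 gives C(7,3) = 35. Together 231.
Add back pairs where two caps are both exceeded: 0 + 10 + 0 + 1 + 0 + 4 = 15.
By inclusion–exclusion the count is 286 − 231 + 15 = 70.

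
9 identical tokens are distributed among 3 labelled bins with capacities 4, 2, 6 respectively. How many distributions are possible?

Without the upper bounds there are C(11,2) = 55 ways to split 9 among 3 bins.
Subtract solutions that violate a single cap (substitute x_i' = x_i − (cap_i+1)): x_1 ≥ 5 gives C(6,2) = 15; x_2 ≥ 3 gives C(8,2) = 28; x_3 ≥ 7 gives C(4,2) = 6. Together 49.
Add back pairs where two caps are both exceeded: 3 + 0 + 0 = 3.
By inclusion–exclusion the count is 55 − 49 + 3 = 9.

9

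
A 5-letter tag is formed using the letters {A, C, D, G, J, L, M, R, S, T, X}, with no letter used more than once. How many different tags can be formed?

55440

Choose and order 5 of the 11 symbols: the first letter has 11 options, the next 10, and so on down to 7.
That product is 11 × 10 × 9 × 8 × 7 = 55440.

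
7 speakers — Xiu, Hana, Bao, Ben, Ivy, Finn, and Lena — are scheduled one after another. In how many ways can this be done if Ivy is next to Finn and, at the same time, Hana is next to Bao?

Treat {Ivy,Finn} as one block (2 orders) and {Hana,Bao} as another (2 orders).
That leaves 5 units to arrange: 2 × 2 × 5! = 4 × 120 = 480.

480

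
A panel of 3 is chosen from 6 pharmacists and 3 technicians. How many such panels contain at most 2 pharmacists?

Split by how many pharmacists are chosen (0 through 2).
Sum: C(6,0)·C(3,3) + C(6,1)·C(3,2) + C(6,2)·C(3,1) = 1 + 18 + 45 = 64.

64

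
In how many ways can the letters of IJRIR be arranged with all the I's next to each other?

12

Treat the 2 copies of I as a single block. The multiset to arrange is then {II, J, R, R}, 4 items in all.
That gives (4)!/(2!) = 12 arrangements.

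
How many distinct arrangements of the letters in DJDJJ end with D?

4

With the last slot taken by D, it remains to arrange the other 4 letters (JDJJ).
Those 4 letters have J appearing 3 times, giving (4)!/(3!) = 4.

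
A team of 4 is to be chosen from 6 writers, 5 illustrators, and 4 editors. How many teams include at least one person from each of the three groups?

With no constraint there are C(15,4) = 1365 possible selections.
Subtract selections that omit an entire group: no writers → C(9,4) = 126; no illustrators → C(10,4) = 210; no editors → C(11,4) = 330.
Add back selections omitting two groups (i.e. drawn from a single group): C(6,4) + C(5,4) + C(4,4) = 21.
By inclusion–exclusion: 1365 − 666 + 21 = 720.

720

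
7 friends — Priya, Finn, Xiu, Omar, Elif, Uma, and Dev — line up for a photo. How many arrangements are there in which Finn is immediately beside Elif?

Glue Finn and Elif into one block (2 internal orders), leaving 6 units to arrange in a row.
That gives 2 × 6! = 2 × 720 = 1440.

1440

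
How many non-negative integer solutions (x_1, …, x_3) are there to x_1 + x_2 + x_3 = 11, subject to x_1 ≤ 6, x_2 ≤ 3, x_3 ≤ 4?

Ignoring the caps, the number of non-negative solutions to x_1+…+x_3 = 11 is C(13,2) = 78.
Subtract solutions that violate a single cap (substitute x_i' = x_i − (cap_i+1)): x_1 ≥ 7 gives C(6,2) = 15; x_2 ≥ 4 gives C(9,2) = 36; x_3 ≥ 5 gives C(8,2) = 28. Together 79.
Add back pairs where two caps are both exceeded: 1 + 0 + 6 = 7.
By inclusion–exclusion the count is 78 − 79 + 7 = 6.

6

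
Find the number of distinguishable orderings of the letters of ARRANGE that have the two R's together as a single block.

360

Treat the 2 copies of R as a single block. The multiset to arrange is then {RR, A, A, E, G, N}, 6 items in all.
That gives (6)!/(2!) = 360 arrangements.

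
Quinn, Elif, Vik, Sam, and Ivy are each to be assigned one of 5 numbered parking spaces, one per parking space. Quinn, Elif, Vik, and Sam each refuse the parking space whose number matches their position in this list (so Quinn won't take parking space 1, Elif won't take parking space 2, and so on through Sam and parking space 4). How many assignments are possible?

Let Aᵢ (for 1 ≤ i ≤ 4) be the placements that put person i in their forbidden parking space. Any j of these fix j positions, leaving (5−j)! ways to fill the rest, and there are C(4,j) ways to pick which j.
By inclusion–exclusion, the number of valid placements is Σ_{j=0}^{4} (−1)^j C(4,j)·(5−j)!.
Computing: 120 − 96 + 36 − 8 + 1 = 53.

53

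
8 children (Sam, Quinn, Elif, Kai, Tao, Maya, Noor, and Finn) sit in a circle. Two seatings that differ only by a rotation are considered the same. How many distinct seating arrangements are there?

Fix one person's seat to break rotational symmetry; the remaining 7 people can be arranged in (7)! = 5040 ways.

5040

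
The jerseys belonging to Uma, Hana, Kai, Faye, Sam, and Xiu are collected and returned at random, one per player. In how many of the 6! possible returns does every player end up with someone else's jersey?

Count assignments avoiding every fixed point. For any j of the 6 players fixed to their old jersey, the other 6−j can be arranged in (6−j)! ways.
By inclusion–exclusion this is Σ_{j=0}^{6} (−1)^j C(6,j)·(6−j)!.
Computing: 720 − 720 + 360 − 120 + 30 − 6 + 1 = 265.

265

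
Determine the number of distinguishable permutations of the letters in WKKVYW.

The 6 letters of WKKVYW have repeats: K appearing twice and W appearing twice.
So there are 6! / (2!·2!) = 180 distinguishable arrangements.

180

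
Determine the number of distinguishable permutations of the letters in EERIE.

EERIE has 5 letters with E appearing 3 times.
So there are 5! / (3!) = 20 distinguishable arrangements.

20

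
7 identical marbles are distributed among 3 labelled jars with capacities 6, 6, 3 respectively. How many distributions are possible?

24

By stars and bars, unrestricted non-negative solutions to x_1+…+x_3 = 7 number C(7+2,2) = 36.
Subtract solutions that violate a single cap (substitute x_i' = x_i − (cap_i+1)): x_1 ≥ 7 gives C(2,2) = 1; x_2 ≥ 7 gives C(2,2) = 1; x_3 ≥ 4 gives C(5,2) = 10. Together 12.
No two caps can be exceeded simultaneously, so the pair terms are all 0.
By inclusion–exclusion the count is 36 − 12 + 0 = 24.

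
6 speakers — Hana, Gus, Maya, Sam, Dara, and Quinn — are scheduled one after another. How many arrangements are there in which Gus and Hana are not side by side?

480

There are 6! = 720 arrangements in all. If Gus and Hana are adjacent, merging them into one block gives 2·(5)! = 240 arrangements.
Complementary counting: 720 − 240 = 480.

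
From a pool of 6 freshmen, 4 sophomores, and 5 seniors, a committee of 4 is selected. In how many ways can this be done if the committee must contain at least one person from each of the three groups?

720

With no constraint there are C(15,4) = 1365 possible selections.
Subtract selections that omit an entire group: no freshmen → C(9,4) = 126; no sophomores → C(11,4) = 330; no seniors → C(10,4) = 210.
Add back selections omitting two groups (i.e. drawn from a single group): C(6,4) + C(4,4) + C(5,4) = 21.
By inclusion–exclusion: 1365 − 666 + 21 = 720.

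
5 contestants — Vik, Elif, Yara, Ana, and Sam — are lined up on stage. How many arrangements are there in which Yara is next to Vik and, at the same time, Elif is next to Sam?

24

Treat {Yara,Vik} as one block (2 orders) and {Elif,Sam} as another (2 orders).
That leaves 3 units to arrange: 2 × 2 × 3! = 4 × 6 = 24.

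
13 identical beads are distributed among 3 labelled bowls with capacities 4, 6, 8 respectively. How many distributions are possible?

By stars and bars, unrestricted non-negative solutions to x_1+…+x_3 = 13 number C(13+2,2) = 105.
Subtract solutions that violate a single cap (substitute x_i' = x_i − (cap_i+1)): x_1 ≥ 5 gives C(10,2) = 45; x_2 ≥ 7 gives C(8,2) = 28; x_3 ≥ 9 gives C(6,2) = 15. Together 88.
Add back pairs where two caps are both exceeded: 3 + 0 + 0 = 3.
By inclusion–exclusion the count is 105 − 88 + 3 = 20.

20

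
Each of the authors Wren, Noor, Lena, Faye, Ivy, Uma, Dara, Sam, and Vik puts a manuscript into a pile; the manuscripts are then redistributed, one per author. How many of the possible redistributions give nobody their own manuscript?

Count assignments avoiding every fixed point. For any j of the 9 authors fixed to their own manuscript, the other 9−j can be arranged in (9−j)! ways.
By inclusion–exclusion this is Σ_{j=0}^{9} (−1)^j C(9,j)·(9−j)!.
Computing: 362880 − 362880 + 181440 − 60480 + 15120 − 3024 + 504 − 72 + 9 − 1 = 133496.

133496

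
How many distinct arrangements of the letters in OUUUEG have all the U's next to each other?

24

Treat the 3 copies of U as a single block. The multiset to arrange is then {UUU, E, G, O}, 4 items in all.
All 4 items are distinct, so there are (4)! = 24 arrangements.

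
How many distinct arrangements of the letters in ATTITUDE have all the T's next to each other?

Treat the 3 copies of T as a single block. The multiset to arrange is then {TTT, A, D, E, I, U}, 6 items in all.
All 6 items are distinct, so there are (6)! = 720 arrangements.

720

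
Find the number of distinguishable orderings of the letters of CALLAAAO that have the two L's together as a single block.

Treat the 2 copies of L as a single block. The multiset to arrange is then {LL, A, A, A, A, C, O}, 7 items in all.
That gives (7)!/(4!) = 210 arrangements.

210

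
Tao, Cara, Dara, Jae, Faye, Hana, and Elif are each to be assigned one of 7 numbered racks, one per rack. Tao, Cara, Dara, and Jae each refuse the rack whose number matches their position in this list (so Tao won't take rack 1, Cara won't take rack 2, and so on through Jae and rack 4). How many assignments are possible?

Let Aᵢ (for 1 ≤ i ≤ 4) be the placements that put person i in their forbidden rack. Any j of these fix j positions, leaving (7−j)! ways to fill the rest, and there are C(4,j) ways to pick which j.
By inclusion–exclusion, the number of valid placements is Σ_{j=0}^{4} (−1)^j C(4,j)·(7−j)!.
Computing: 5040 − 2880 + 720 − 96 + 6 = 2790.

2790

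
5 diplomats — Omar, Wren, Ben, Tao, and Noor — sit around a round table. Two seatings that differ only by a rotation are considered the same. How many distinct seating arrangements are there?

Seat Omar anywhere (absorbing the rotational symmetry), then permute the other 4: (4)! = 24.

24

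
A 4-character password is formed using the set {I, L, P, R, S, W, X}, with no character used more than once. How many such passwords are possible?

840

This is a permutation of 4 out of 7: P(7,4) = 7!/3!.
That product is 7 × 6 × 5 × 4 = 840.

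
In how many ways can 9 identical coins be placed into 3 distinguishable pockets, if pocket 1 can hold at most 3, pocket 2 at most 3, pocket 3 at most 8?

Ignoring the caps, the number of non-negative solutions to x_1+…+x_3 = 9 is C(11,2) = 55.
Subtract solutions that violate a single cap (substitute x_i' = x_i − (cap_i+1)): x_1 ≥ 4 gives C(7,2) = 21; x_2 ≥ 4 gives C(7,2) = 21; x_3 ≥ 9 gives C(2,2) = 1. Together 43.
Add back pairs where two caps are both exceeded: 3 + 0 + 0 = 3.
By inclusion–exclusion the count is 55 − 43 + 3 = 15.

15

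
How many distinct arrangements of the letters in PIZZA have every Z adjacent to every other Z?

24

Treat the 2 copies of Z as a single block. The multiset to arrange is then {ZZ, A, I, P}, 4 items in all.
All 4 items are distinct, so there are (4)! = 24 arrangements.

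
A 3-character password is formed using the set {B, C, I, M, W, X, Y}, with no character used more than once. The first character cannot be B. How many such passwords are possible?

180

The first character has 7−1 = 6 choices (anything except B).
The remaining 2 characters are filled from the other 6 symbols without repetition: 6 × 5 = 30.
Total: 6 × 30 = 180.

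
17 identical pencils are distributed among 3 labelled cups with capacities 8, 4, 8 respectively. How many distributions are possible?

Ignoring the caps, the number of non-negative solutions to x_1+…+x_3 = 17 is C(19,2) = 171.
Subtract solutions that violate a single cap (substitute x_i' = x_i − (cap_i+1)): x_1 ≥ 9 gives C(10,2) = 45; x_2 ≥ 5 gives C(14,2) = 91; x_3 ≥ 9 gives C(10,2) = 45. Together 181.
Add back pairs where two caps are both exceeded: 10 + 0 + 10 = 20.
By inclusion–exclusion the count is 171 − 181 + 20 = 10.

10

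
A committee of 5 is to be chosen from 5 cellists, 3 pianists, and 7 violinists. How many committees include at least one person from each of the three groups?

Total 5-person selections from all 15: C(15,5) = 3003.
Selections missing a whole group: no cellists → C(10,5) = 252; no pianists → C(12,5) = 792; no violinists → C(8,5) = 56.
Add back selections omitting two groups (i.e. drawn from a single group): C(5,5) + C(3,5) + C(7,5) = 22.
By inclusion–exclusion: 3003 − 1100 + 22 = 1925.

1925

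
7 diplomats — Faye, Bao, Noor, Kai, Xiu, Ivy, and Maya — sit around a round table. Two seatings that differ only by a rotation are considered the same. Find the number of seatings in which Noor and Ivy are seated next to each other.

Glue Noor and Ivy into a block (2 internal orders). Seating 6 units around a circle gives (5)! arrangements.
So 2 × (5)! = 2 × 120 = 240.

240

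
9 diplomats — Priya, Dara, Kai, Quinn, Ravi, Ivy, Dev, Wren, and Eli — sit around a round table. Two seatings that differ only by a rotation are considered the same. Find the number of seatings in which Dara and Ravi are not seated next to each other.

Without the restriction there are (8)! = 40320 seatings.
Those with Dara next to Ravi: fuse the pair into one unit and seat 8 units around a circle — 2·(7)! = 10080.
Subtracting, 40320 − 10080 = 30240.

30240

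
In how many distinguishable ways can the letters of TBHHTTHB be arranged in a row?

560

Letter multiplicities in TBHHTTHB: B×2, H×3, T×3.
So there are 8! / (3!·3!·2!) = 560 distinguishable arrangements.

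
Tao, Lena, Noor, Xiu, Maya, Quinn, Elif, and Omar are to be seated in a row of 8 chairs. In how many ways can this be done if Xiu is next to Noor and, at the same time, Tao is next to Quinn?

Treat {Xiu,Noor} as one block (2 orders) and {Tao,Quinn} as another (2 orders).
That leaves 6 units to arrange: 2 × 2 × 6! = 4 × 720 = 2880.

2880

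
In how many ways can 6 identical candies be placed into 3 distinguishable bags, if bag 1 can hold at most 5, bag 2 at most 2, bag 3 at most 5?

Without the upper bounds there are C(8,2) = 28 ways to split 6 among 3 bags.
Subtract solutions that violate a single cap (substitute x_i' = x_i − (cap_i+1)): x_1 ≥ 6 gives C(2,2) = 1; x_2 ≥ 3 gives C(5,2) = 10; x_3 ≥ 6 gives C(2,2) = 1. Together 12.
No two caps can be exceeded simultaneously, so the pair terms are all 0.
By inclusion–exclusion the count is 28 − 12 + 0 = 16.

16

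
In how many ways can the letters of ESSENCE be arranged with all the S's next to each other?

Treat the 2 copies of S as a single block. The multiset to arrange is then {SS, C, E, E, E, N}, 6 items in all.
That gives (6)!/(3!) = 120 arrangements.

120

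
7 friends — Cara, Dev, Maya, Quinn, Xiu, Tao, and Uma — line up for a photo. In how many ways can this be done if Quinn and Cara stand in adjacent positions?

Glue Quinn and Cara into one block (2 internal orders), leaving 6 units to arrange in a row.
That gives 2 × 6! = 2 × 720 = 1440.

1440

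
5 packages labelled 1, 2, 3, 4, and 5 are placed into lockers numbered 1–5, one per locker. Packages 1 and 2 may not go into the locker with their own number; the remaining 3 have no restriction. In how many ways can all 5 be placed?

78

Let Aᵢ (for i ∈ {1, 2}) be the placements that put package i in its forbidden locker. Any j of these fix j positions, leaving (5−j)! ways to fill the rest, and there are C(2,j) ways to pick which j.
By inclusion–exclusion, the number of valid placements is Σ_{j=0}^{2} (−1)^j C(2,j)·(5−j)!.
Computing: 120 − 48 + 6 = 78.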